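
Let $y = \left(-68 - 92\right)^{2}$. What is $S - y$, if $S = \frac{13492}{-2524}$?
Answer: $- \frac{16156973}{631} \approx -25605.0$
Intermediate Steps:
$y = 25600$ ($y = \left(-160\right)^{2} = 25600$)
$S = - \frac{3373}{631}$ ($S = 13492 \left(- \frac{1}{2524}\right) = - \frac{3373}{631} \approx -5.3455$)
$S - y = - \frac{3373}{631} - 25600 = - \frac{16156973}{631}$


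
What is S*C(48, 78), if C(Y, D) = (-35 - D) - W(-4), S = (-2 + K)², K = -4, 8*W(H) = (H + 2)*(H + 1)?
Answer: -4095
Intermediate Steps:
W(H) = (1 + H)*(2 + H)/8 (W(H) = ((H + 2)*(H + 1))/8 = ((2 + H)*(1 + H))/8 = ((1 + H)*(2 + H))/8 = (1 + H)*(2 + H)/8)
S = 36 (S = (-2 - 4)² = (-6)² = 36)
C(Y, D) = -143/4 - D (C(Y, D) = (-35 - D) - (¼ + (⅛)*(-4)² + (3/8)*(-4)) = (-35 - D) - (¼ + (⅛)*16 - 3/2) = (-35 - D) - (¼ + 2 - 3/2) = (-35 - D) - 1*¾ = (-35 - D) - ¾ = -143/4 - D)
S*C(48, 78) = 36*(-143/4 - 1*78) = 36*(-143/4 - 78) = 36*(-455/4) = -4095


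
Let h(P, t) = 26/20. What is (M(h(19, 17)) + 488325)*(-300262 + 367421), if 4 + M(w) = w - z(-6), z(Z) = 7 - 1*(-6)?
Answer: 327943642787/10 ≈ 3.2794e+10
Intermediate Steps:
z(Z) = 13 (z(Z) = 7 + 6 = 13)
h(P, t) = 13/10 (h(P, t) = 26*(1/20) = 13/10)
M(w) = -17 + w (M(w) = -4 + (w - 1*13) = -4 + (w - 13) = -4 + (-13 + w) = -17 + w)
(M(h(19, 17)) + 488325)*(-300262 + 367421) = ((-17 + 13/10) + 488325)*(-300262 + 367421) = (-157/10 + 488325)*67159 = (4883093/10)*67159 = 327943642787/10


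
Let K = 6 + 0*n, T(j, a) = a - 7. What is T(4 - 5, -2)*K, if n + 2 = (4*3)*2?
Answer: -54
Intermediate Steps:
n = 22 (n = -2 + (4*3)*2 = -2 + 12*2 = -2 + 24 = 22)
T(j, a) = -7 + a
K = 6 (K = 6 + 0*22 = 6 + 0 = 6)
T(4 - 5, -2)*K = (-7 - 2)*6 = -9*6 = -54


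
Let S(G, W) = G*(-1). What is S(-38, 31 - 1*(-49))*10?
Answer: 380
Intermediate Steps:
S(G, W) = -G
S(-38, 31 - 1*(-49))*10 = -1*(-38)*10 = 38*10 = 380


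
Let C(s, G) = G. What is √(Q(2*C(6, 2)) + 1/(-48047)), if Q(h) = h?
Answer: √9234008789/48047 ≈ 2.0000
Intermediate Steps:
√(Q(2*C(6, 2)) + 1/(-48047)) = √(2*2 + 1/(-48047)) = √(4 - 1/48047) = √(192187/48047) = √9234008789/48047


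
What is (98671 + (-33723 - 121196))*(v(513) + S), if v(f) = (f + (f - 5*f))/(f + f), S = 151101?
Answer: -8499044676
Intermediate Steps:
v(f) = -3/2 (v(f) = (f - 4*f)/((2*f)) = (-3*f)*(1/(2*f)) = -3/2)
(98671 + (-33723 - 121196))*(v(513) + S) = (98671 + (-33723 - 121196))*(-3/2 + 151101) = (98671 - 154919)*(302199/2) = -56248*302199/2 = -8499044676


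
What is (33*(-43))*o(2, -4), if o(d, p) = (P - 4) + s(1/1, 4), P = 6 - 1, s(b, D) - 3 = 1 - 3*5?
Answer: 14190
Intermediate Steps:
s(b, D) = -11 (s(b, D) = 3 + (1 - 3*5) = 3 + (1 - 15) = 3 - 14 = -11)
P = 5
o(d, p) = -10 (o(d, p) = (5 - 4) - 11 = 1 - 11 = -10)
(33*(-43))*o(2, -4) = (33*(-43))*(-10) = -1419*(-10) = 14190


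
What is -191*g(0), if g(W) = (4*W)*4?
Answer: 0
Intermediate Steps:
g(W) = 16*W
-191*g(0) = -3056*0 = -191*0 = 0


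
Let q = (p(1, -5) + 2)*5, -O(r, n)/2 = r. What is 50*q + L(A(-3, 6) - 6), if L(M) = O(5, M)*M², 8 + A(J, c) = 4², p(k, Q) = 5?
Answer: 1710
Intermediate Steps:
O(r, n) = -2*r
A(J, c) = 8 (A(J, c) = -8 + 4² = -8 + 16 = 8)
q = 35 (q = (5 + 2)*5 = 7*5 = 35)
L(M) = -10*M² (L(M) = (-2*5)*M² = -10*M²)
50*q + L(A(-3, 6) - 6) = 50*35 - 10*(8 - 6)² = 1750 - 10*(8 - 1*6)² = 1750 - 10*(8 - 6)² = 1750 - 10*2² = 1750 - 10*4 = 1750 - 40 = 1710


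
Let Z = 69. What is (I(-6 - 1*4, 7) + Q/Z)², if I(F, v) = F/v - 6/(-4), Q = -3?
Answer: 81/103684 ≈ 0.00078122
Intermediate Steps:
I(F, v) = 3/2 + F/v (I(F, v) = F/v - 6*(-¼) = F/v + 3/2 = 3/2 + F/v)
(I(-6 - 1*4, 7) + Q/Z)² = ((3/2 + (-6 - 1*4)/7) - 3/69)² = ((3/2 + (-6 - 4)*(⅐)) - 3*1/69)² = ((3/2 - 10*⅐) - 1/23)² = ((3/2 - 10/7) - 1/23)² = (1/14 - 1/23)² = (9/322)² = 81/103684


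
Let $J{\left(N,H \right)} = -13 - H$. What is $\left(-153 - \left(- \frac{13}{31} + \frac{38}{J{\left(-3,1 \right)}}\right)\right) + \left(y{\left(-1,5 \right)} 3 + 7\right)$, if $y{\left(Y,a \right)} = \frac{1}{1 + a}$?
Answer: $- \frac{61787}{434} \approx -142.37$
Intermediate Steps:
$\left(-153 - \left(- \frac{13}{31} + \frac{38}{J{\left(-3,1 \right)}}\right)\right) + \left(y{\left(-1,5 \right)} 3 + 7\right) = \left(-153 - \left(- \frac{13}{31} + \frac{38}{-13 - 1}\right)\right) + \left(\frac{1}{1 + 5} \cdot 3 + 7\right) = \left(-153 - \left(- \frac{13}{31} + \frac{38}{-13 - 1}\right)\right) + \left(\frac{1}{6} \cdot 3 + 7\right) = \left(-153 - \left(- \frac{13}{31} + \frac{38}{-14}\right)\right) + \left(\frac{1}{6} \cdot 3 + 7\right) = \left(-153 + \left(\frac{13}{31} - - \frac{19}{7}\right)\right) + \left(\frac{1}{2} + 7\right) = \left(-153 + \left(\frac{13}{31} + \frac{19}{7}\right)\right) + \frac{15}{2} = \left(-153 + \frac{680}{217}\right) + \frac{15}{2} = - \frac{32521}{217} + \frac{15}{2} = - \frac{61787}{434}$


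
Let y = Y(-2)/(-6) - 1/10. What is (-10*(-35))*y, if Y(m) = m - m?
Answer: -35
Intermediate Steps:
Y(m) = 0
y = -1/10 (y = 0/(-6) - 1/10 = 0*(-1/6) - 1*1/10 = 0 - 1/10 = -1/10 ≈ -0.10000)
(-10*(-35))*y = -10*(-35)*(-1/10) = 350*(-1/10) = -35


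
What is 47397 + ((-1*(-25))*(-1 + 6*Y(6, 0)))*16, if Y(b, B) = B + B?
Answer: 46997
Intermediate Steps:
Y(b, B) = 2*B
47397 + ((-1*(-25))*(-1 + 6*Y(6, 0)))*16 = 47397 + ((-1*(-25))*(-1 + 6*(2*0)))*16 = 47397 + (25*(-1 + 6*0))*16 = 47397 + (25*(-1 + 0))*16 = 47397 + (25*(-1))*16 = 47397 - 25*16 = 47397 - 400 = 46997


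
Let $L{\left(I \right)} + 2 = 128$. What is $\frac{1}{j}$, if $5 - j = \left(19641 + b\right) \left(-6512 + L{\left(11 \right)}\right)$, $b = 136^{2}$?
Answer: $\frac{1}{243542887} \approx 4.1061 \cdot 10^{-9}$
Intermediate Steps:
$L{\left(I \right)} = 126$ ($L{\left(I \right)} = -2 + 128 = 126$)
$b = 18496$
$j = 243542887$ ($j = 5 - \left(19641 + 18496\right) \left(-6512 + 126\right) = 5 - 38137 \left(-6386\right) = 5 - -243542882 = 5 + 243542882 = 243542887$)
$\frac{1}{j} = \frac{1}{243542887}$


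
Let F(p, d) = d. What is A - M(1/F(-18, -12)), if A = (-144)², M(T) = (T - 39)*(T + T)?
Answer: 1492523/72 ≈ 20730.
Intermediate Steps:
M(T) = 2*T*(-39 + T) (M(T) = (-39 + T)*(2*T) = 2*T*(-39 + T))
A = 20736
A - M(1/F(-18, -12)) = 20736 - 2*(-39 + 1/(-12))/(-12) = 20736 - 2*(-1)*(-39 - 1/12)/12 = 20736 - 2*(-1)*(-469)/(12*12) = 20736 - 1*469/72 = 20736 - 469/72 = 1492523/72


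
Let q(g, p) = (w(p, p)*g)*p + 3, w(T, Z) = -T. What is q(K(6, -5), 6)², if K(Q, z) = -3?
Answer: 12321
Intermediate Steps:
q(g, p) = 3 - g*p² (q(g, p) = ((-p)*g)*p + 3 = (-g*p)*p + 3 = -g*p² + 3 = 3 - g*p²)
q(K(6, -5), 6)² = (3 - 1*(-3)*6²)² = (3 - 1*(-3)*36)² = (3 + 108)² = 111² = 12321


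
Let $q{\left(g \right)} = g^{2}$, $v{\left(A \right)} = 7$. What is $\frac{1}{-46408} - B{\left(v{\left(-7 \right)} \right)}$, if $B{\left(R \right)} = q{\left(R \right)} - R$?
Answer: $- \frac{1949137}{46408} \approx -42.0$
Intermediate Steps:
$B{\left(R \right)} = R^{2} - R$
$\frac{1}{-46408} - B{\left(v{\left(-7 \right)} \right)} = \frac{1}{-46408} - 7 \left(-1 + 7\right) = - \frac{1}{46408} - 7 \cdot 6 = - \frac{1}{46408} - 42 = - \frac{1949137}{46408}$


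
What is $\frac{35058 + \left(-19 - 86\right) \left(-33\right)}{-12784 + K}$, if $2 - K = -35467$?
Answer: $\frac{38523}{22685} \approx 1.6982$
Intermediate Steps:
$K = 35469$ ($K = 2 - -35467 = 2 + 35467 = 35469$)
$\frac{35058 + \left(-19 - 86\right) \left(-33\right)}{-12784 + K} = \frac{35058 + \left(-19 - 86\right) \left(-33\right)}{-12784 + 35469} = \frac{35058 - -3465}{22685} = \left(35058 + 3465\right) \frac{1}{22685} = 38523 \cdot \frac{1}{22685} = \frac{38523}{22685}$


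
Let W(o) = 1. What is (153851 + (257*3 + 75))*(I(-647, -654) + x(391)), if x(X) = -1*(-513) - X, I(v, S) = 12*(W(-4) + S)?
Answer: -1193332658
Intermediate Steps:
I(v, S) = 12 + 12*S (I(v, S) = 12*(1 + S) = 12 + 12*S)
x(X) = 513 - X
(153851 + (257*3 + 75))*(I(-647, -654) + x(391)) = (153851 + (257*3 + 75))*((12 + 12*(-654)) + (513 - 1*391)) = (153851 + (771 + 75))*((12 - 7848) + (513 - 391)) = (153851 + 846)*(-7836 + 122) = 154697*(-7714) = -1193332658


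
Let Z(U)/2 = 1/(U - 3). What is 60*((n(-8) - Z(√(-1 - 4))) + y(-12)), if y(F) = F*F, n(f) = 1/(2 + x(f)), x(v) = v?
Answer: 60590/7 + 60*I*√5/7 ≈ 8655.7 + 19.166*I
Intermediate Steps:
Z(U) = 2/(-3 + U) (Z(U) = 2/(U - 3) = 2/(-3 + U))
n(f) = 1/(2 + f)
y(F) = F²
60*((n(-8) - Z(√(-1 - 4))) + y(-12)) = 60*((1/(2 - 8) - 2/(-3 + √(-1 - 4))) + (-12)²) = 60*((1/(-6) - 2/(-3 + √(-5))) + 144) = 60*((-⅙ - 2/(-3 + I*√5)) + 144) = 60*(863/6 - 2/(-3 + I*√5)) = 8630 - 120/(-3 + I*√5)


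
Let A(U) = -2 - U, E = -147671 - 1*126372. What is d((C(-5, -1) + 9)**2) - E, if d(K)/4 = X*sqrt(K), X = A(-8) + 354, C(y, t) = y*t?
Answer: 294203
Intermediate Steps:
C(y, t) = t*y
E = -274043 (E = -147671 - 126372 = -274043)
X = 360 (X = (-2 - 1*(-8)) + 354 = (-2 + 8) + 354 = 6 + 354 = 360)
d(K) = 1440*sqrt(K) (d(K) = 4*(360*sqrt(K)) = 1440*sqrt(K))
d((C(-5, -1) + 9)**2) - E = 1440*sqrt((-1*(-5) + 9)**2) - 1*(-274043) = 1440*sqrt((5 + 9)**2) + 274043 = 1440*sqrt(14**2) + 274043 = 1440*sqrt(196) + 274043 = 1440*14 + 274043 = 20160 + 274043 = 294203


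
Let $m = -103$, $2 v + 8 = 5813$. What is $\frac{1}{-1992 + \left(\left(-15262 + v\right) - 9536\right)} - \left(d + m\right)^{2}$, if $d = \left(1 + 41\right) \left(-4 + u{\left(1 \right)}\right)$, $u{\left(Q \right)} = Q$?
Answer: $- \frac{2505368777}{47775} \approx -52441.0$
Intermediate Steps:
$v = \frac{5805}{2}$ ($v = -4 + \frac{1}{2} \cdot 5813 = -4 + \frac{5813}{2} = \frac{5805}{2} \approx 2902.5$)
$d = -126$ ($d = \left(1 + 41\right) \left(-4 + 1\right) = 42 \left(-3\right) = -126$)
$\frac{1}{-1992 + \left(\left(-15262 + v\right) - 9536\right)} - \left(d + m\right)^{2} = \frac{1}{-1992 + \left(\left(-15262 + \frac{5805}{2}\right) - 9536\right)} - \left(-126 - 103\right)^{2} = \frac{1}{-1992 - \frac{43791}{2}} - \left(-229\right)^{2} = \frac{1}{-1992 - \frac{43791}{2}} - 52441 = \frac{1}{- \frac{47775}{2}} - 52441 = - \frac{2}{47775} - 52441 = - \frac{2505368777}{47775}$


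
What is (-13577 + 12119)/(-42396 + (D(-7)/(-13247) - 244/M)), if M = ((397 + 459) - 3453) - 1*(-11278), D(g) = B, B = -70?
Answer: 27944321301/812570702095 ≈ 0.034390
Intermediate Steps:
D(g) = -70
M = 8681 (M = (856 - 3453) + 11278 = -2597 + 11278 = 8681)
(-13577 + 12119)/(-42396 + (D(-7)/(-13247) - 244/M)) = (-13577 + 12119)/(-42396 + (-70/(-13247) - 244/8681)) = -1458/(-42396 + (-70*(-1/13247) - 244*1/8681)) = -1458/(-42396 + (70/13247 - 244/8681)) = -1458/(-42396 - 2624598/114997207) = -1458/(-4875424212570/114997207) = -1458*(-114997207/4875424212570) = 27944321301/812570702095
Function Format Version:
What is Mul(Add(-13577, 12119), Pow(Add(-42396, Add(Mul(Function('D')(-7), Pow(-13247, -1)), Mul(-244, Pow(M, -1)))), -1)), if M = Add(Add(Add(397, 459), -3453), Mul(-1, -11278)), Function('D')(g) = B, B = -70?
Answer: Rational(27944321301, 812570702095) ≈ 0.034390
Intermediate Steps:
Function('D')(g) = -70
M = 8681 (M = Add(Add(856, -3453), 11278) = Add(-2597, 11278) = 8681)
Mul(Add(-13577, 12119), Pow(Add(-42396, Add(Mul(Function('D')(-7), Pow(-13247, -1)), Mul(-244, Pow(M, -1)))), -1)) = Mul(Add(-13577, 12119), Pow(Add(-42396, Add(Mul(-70, Pow(-13247, -1)), Mul(-244, Pow(8681, -1)))), -1)) = Mul(-1458, Pow(Add(-42396, Add(Mul(-70, Rational(-1, 13247)), Mul(-244, Rational(1, 8681)))), -1)) = Mul(-1458, Pow(Add(-42396, Add(Rational(70, 13247), Rational(-244, 8681))), -1)) = Mul(-1458, Pow(Add(-42396, Rational(-2624598, 114997207)), -1)) = Mul(-1458, Pow(Rational(-4875424212570, 114997207), -1)) = Mul(-1458, Rational(-114997207, 4875424212570)) = Rational(27944321301, 812570702095)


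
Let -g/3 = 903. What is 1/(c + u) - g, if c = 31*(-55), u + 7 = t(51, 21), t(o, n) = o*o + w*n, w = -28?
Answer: 815410/301 ≈ 2709.0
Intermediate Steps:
g = -2709 (g = -3*903 = -2709)
t(o, n) = o**2 - 28*n (t(o, n) = o*o - 28*n = o**2 - 28*n)
u = 2006 (u = -7 + (51**2 - 28*21) = -7 + (2601 - 588) = -7 + 2013 = 2006)
c = -1705
1/(c + u) - g = 1/(-1705 + 2006) - 1*(-2709) = 1/301 + 2709 = 815410/301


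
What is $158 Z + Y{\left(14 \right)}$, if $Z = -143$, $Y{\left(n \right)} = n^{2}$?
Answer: $-22398$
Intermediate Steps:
$158 Z + Y{\left(14 \right)} = 158 \left(-143\right) + 14^{2} = -22594 + 196 = -22398$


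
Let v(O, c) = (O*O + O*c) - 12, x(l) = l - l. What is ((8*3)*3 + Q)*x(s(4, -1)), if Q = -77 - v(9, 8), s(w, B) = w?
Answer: 0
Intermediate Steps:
x(l) = 0
v(O, c) = -12 + O**2 + O*c (v(O, c) = (O**2 + O*c) - 12 = -12 + O**2 + O*c)
Q = -218 (Q = -77 - (-12 + 9**2 + 9*8) = -77 - (-12 + 81 + 72) = -77 - 1*141 = -77 - 141 = -218)
((8*3)*3 + Q)*x(s(4, -1)) = ((8*3)*3 - 218)*0 = (24*3 - 218)*0 = (72 - 218)*0 = -146*0 = 0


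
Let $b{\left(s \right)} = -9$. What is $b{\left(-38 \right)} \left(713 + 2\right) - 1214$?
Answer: $-7649$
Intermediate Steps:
$b{\left(-38 \right)} \left(713 + 2\right) - 1214 = - 9 \left(713 + 2\right) - 1214 = \left(-9\right) 715 - 1214 = -6435 - 1214 = -7649$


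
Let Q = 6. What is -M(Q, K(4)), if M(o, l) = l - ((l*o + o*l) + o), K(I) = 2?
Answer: 28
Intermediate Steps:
M(o, l) = l - o - 2*l*o (M(o, l) = l - ((l*o + l*o) + o) = l - (2*l*o + o) = l - (o + 2*l*o) = l + (-o - 2*l*o) = l - o - 2*l*o)
-M(Q, K(4)) = -(2 - 1*6 - 2*2*6) = -(2 - 6 - 24) = -1*(-28) = 28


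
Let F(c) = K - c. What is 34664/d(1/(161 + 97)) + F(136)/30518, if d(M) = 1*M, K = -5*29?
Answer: 272931995335/30518 ≈ 8.9433e+6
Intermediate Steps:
K = -145
d(M) = M
F(c) = -145 - c
34664/d(1/(161 + 97)) + F(136)/30518 = 34664/(1/(161 + 97)) + (-145 - 1*136)/30518 = 34664/(1/258) + (-145 - 136)*(1/30518) = 34664/(1/258) - 281*1/30518 = 34664*258 - 281/30518 = 8943312 - 281/30518 = 272931995335/30518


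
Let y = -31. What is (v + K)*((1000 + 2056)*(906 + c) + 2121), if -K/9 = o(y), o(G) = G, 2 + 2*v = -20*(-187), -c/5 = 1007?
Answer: -27099389244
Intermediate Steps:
c = -5035 (c = -5*1007 = -5035)
v = 1869 (v = -1 + (-20*(-187))/2 = -1 + (1/2)*3740 = -1 + 1870 = 1869)
K = 279 (K = -9*(-31) = 279)
(v + K)*((1000 + 2056)*(906 + c) + 2121) = (1869 + 279)*((1000 + 2056)*(906 - 5035) + 2121) = 2148*(3056*(-4129) + 2121) = 2148*(-12618224 + 2121) = 2148*(-12616103) = -27099389244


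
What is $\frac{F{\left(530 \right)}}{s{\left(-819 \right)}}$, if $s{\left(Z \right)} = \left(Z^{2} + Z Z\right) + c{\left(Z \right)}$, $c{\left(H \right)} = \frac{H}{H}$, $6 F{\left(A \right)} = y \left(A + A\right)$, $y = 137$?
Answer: $\frac{72610}{4024569} \approx 0.018042$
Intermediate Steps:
$F{\left(A \right)} = \frac{137 A}{3}$ ($F{\left(A \right)} = \frac{137 \left(A + A\right)}{6} = \frac{137 \cdot 2 A}{6} = \frac{274 A}{6} = \frac{137 A}{3}$)
$c{\left(H \right)} = 1$
$s{\left(Z \right)} = 1 + 2 Z^{2}$ ($s{\left(Z \right)} = \left(Z^{2} + Z Z\right) + 1 = \left(Z^{2} + Z^{2}\right) + 1 = 2 Z^{2} + 1 = 1 + 2 Z^{2}$)
$\frac{F{\left(530 \right)}}{s{\left(-819 \right)}} = \frac{\frac{137}{3} \cdot 530}{1 + 2 \left(-819\right)^{2}} = \frac{72610}{3 \left(1 + 2 \cdot 670761\right)} = \frac{72610}{3 \left(1 + 1341522\right)} = \frac{72610}{3 \cdot 1341523} = \frac{72610}{3} \cdot \frac{1}{1341523} = \frac{72610}{4024569}$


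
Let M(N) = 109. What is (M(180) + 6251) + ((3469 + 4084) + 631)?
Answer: 14544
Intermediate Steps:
(M(180) + 6251) + ((3469 + 4084) + 631) = (109 + 6251) + ((3469 + 4084) + 631) = 6360 + (7553 + 631) = 6360 + 8184 = 14544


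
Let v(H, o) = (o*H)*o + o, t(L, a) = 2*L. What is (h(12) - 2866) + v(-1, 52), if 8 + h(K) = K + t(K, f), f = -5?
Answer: -5490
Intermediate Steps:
v(H, o) = o + H*o² (v(H, o) = (H*o)*o + o = H*o² + o = o + H*o²)
h(K) = -8 + 3*K (h(K) = -8 + (K + 2*K) = -8 + 3*K)
(h(12) - 2866) + v(-1, 52) = ((-8 + 3*12) - 2866) + 52*(1 - 1*52) = ((-8 + 36) - 2866) + 52*(1 - 52) = (28 - 2866) + 52*(-51) = -2838 - 2652 = -5490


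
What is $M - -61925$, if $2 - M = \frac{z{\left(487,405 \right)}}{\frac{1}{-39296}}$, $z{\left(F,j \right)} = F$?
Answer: $19199079$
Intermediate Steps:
$M = 19137154$ ($M = 2 - \frac{487}{\frac{1}{-39296}} = 2 - \frac{487}{- \frac{1}{39296}} = 2 - 487 \left(-39296\right) = 2 - -19137152 = 2 + 19137152 = 19137154$)
$M - -61925 = 19137154 - -61925 = 19137154 + 61925 = 19199079$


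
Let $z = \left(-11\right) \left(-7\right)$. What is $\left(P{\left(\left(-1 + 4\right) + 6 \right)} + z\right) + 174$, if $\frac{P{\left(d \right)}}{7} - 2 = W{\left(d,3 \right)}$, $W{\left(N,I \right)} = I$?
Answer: $286$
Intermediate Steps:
$P{\left(d \right)} = 35$ ($P{\left(d \right)} = 14 + 7 \cdot 3 = 14 + 21 = 35$)
$z = 77$
$\left(P{\left(\left(-1 + 4\right) + 6 \right)} + z\right) + 174 = \left(35 + 77\right) + 174 = 112 + 174 = 286$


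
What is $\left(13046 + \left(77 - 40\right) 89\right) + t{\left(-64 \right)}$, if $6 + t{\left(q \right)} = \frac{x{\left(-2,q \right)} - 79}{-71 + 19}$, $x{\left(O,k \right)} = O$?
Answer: $\frac{849397}{52} \approx 16335.0$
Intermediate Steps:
$t{\left(q \right)} = - \frac{231}{52}$ ($t{\left(q \right)} = -6 + \frac{-2 - 79}{-71 + 19} = -6 - \frac{81}{-52} = -6 - - \frac{81}{52} = -6 + \frac{81}{52} = - \frac{231}{52}$)
$\left(13046 + \left(77 - 40\right) 89\right) + t{\left(-64 \right)} = \left(13046 + \left(77 - 40\right) 89\right) - \frac{231}{52} = \left(13046 + 37 \cdot 89\right) - \frac{231}{52} = \left(13046 + 3293\right) - \frac{231}{52} = 16339 - \frac{231}{52} = \frac{849397}{52}$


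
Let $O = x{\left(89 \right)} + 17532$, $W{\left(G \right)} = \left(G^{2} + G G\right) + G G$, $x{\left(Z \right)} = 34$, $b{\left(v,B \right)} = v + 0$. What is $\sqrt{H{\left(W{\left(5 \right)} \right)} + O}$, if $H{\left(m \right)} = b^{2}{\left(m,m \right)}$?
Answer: $\sqrt{23191} \approx 152.29$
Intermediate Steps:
$b{\left(v,B \right)} = v$
$W{\left(G \right)} = 3 G^{2}$ ($W{\left(G \right)} = \left(G^{2} + G^{2}\right) + G^{2} = 2 G^{2} + G^{2} = 3 G^{2}$)
$H{\left(m \right)} = m^{2}$
$O = 17566$ ($O = 34 + 17532 = 17566$)
$\sqrt{H{\left(W{\left(5 \right)} \right)} + O} = \sqrt{\left(3 \cdot 5^{2}\right)^{2} + 17566} = \sqrt{\left(3 \cdot 25\right)^{2} + 17566} = \sqrt{75^{2} + 17566} = \sqrt{5625 + 17566} = \sqrt{23191}$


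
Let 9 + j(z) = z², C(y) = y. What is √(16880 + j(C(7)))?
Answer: 6*√470 ≈ 130.08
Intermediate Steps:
j(z) = -9 + z²
√(16880 + j(C(7))) = √(16880 + (-9 + 7²)) = √(16880 + (-9 + 49)) = √(16880 + 40) = √16920 = 6*√470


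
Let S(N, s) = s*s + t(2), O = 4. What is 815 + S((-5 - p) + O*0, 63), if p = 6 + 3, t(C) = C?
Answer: 4786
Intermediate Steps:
p = 9
S(N, s) = 2 + s² (S(N, s) = s*s + 2 = s² + 2 = 2 + s²)
815 + S((-5 - p) + O*0, 63) = 815 + (2 + 63²) = 815 + (2 + 3969) = 815 + 3971 = 4786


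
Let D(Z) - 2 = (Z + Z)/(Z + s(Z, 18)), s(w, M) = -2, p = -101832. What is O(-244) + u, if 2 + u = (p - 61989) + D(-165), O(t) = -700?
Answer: -27474677/167 ≈ -1.6452e+5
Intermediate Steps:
D(Z) = 2 + 2*Z/(-2 + Z) (D(Z) = 2 + (Z + Z)/(Z - 2) = 2 + (2*Z)/(-2 + Z) = 2 + 2*Z/(-2 + Z))
u = -27357777/167 (u = -2 + ((-101832 - 61989) + 4*(-1 - 165)/(-2 - 165)) = -2 + (-163821 + 4*(-166)/(-167)) = -2 + (-163821 + 4*(-1/167)*(-166)) = -2 + (-163821 + 664/167) = -2 - 27357443/167 = -27357777/167 ≈ -1.6382e+5)
O(-244) + u = -700 - 27357777/167 = -27474677/167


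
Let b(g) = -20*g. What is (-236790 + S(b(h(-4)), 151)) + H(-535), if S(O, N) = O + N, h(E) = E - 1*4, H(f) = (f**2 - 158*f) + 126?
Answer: 134402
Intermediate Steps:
H(f) = 126 + f**2 - 158*f
h(E) = -4 + E (h(E) = E - 4 = -4 + E)
S(O, N) = N + O
(-236790 + S(b(h(-4)), 151)) + H(-535) = (-236790 + (151 - 20*(-4 - 4))) + (126 + (-535)**2 - 158*(-535)) = (-236790 + (151 - 20*(-8))) + (126 + 286225 + 84530) = (-236790 + (151 + 160)) + 370881 = (-236790 + 311) + 370881 = -236479 + 370881 = 134402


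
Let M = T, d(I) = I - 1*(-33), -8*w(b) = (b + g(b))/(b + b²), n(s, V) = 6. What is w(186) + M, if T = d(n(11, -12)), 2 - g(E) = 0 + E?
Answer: 5425991/139128 ≈ 39.000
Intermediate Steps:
g(E) = 2 - E (g(E) = 2 - (0 + E) = 2 - E)
w(b) = -1/(4*(b + b²)) (w(b) = -(b + (2 - b))/(8*(b + b²)) = -1/(4*(b + b²)))
d(I) = 33 + I (d(I) = I + 33 = 33 + I)
T = 39 (T = 33 + 6 = 39)
M = 39
w(186) + M = -¼/(186*(1 + 186)) + 39 = -¼*1/186/187 + 39 = -¼*1/186*1/187 + 39 = -1/139128 + 39 = 5425991/139128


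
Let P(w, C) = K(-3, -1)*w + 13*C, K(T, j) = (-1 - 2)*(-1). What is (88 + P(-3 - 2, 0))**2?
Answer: 5329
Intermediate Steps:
K(T, j) = 3 (K(T, j) = -3*(-1) = 3)
P(w, C) = 3*w + 13*C
(88 + P(-3 - 2, 0))**2 = (88 + (3*(-3 - 2) + 13*0))**2 = (88 + (3*(-5) + 0))**2 = (88 + (-15 + 0))**2 = (88 - 15)**2 = 73**2 = 5329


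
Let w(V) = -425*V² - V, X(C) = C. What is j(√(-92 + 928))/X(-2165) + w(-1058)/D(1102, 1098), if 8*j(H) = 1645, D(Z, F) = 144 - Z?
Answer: 823961850353/1659256 ≈ 4.9659e+5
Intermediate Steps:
j(H) = 1645/8 (j(H) = (⅛)*1645 = 1645/8)
w(V) = -V - 425*V²
j(√(-92 + 928))/X(-2165) + w(-1058)/D(1102, 1098) = (1645/8)/(-2165) + (-1*(-1058)*(1 + 425*(-1058)))/(144 - 1*1102) = (1645/8)*(-1/2165) + (-1*(-1058)*(1 - 449650))/(144 - 1102) = -329/3464 - 1*(-1058)*(-449649)/(-958) = -329/3464 - 475728642*(-1/958) = -329/3464 + 237864321/479 = 823961850353/1659256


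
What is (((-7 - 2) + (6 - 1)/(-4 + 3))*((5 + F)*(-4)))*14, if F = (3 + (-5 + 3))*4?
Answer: 7056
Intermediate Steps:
F = 4 (F = (3 - 2)*4 = 1*4 = 4)
(((-7 - 2) + (6 - 1)/(-4 + 3))*((5 + F)*(-4)))*14 = (((-7 - 2) + (6 - 1)/(-4 + 3))*((5 + 4)*(-4)))*14 = ((-9 + 5/(-1))*(9*(-4)))*14 = ((-9 + 5*(-1))*(-36))*14 = ((-9 - 5)*(-36))*14 = -14*(-36)*14 = 504*14 = 7056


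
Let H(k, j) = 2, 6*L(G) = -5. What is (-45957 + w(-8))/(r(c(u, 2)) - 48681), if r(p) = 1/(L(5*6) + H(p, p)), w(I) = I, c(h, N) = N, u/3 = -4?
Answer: 321755/340761 ≈ 0.94423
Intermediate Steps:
L(G) = -⅚ (L(G) = (⅙)*(-5) = -⅚)
u = -12 (u = 3*(-4) = -12)
r(p) = 6/7 (r(p) = 1/(-⅚ + 2) = 1/(7/6) = 6/7)
(-45957 + w(-8))/(r(c(u, 2)) - 48681) = (-45957 - 8)/(6/7 - 48681) = -45965/(-340761/7) = -45965*(-7/340761) = 321755/340761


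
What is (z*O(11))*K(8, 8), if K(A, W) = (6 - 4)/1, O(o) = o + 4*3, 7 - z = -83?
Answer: 4140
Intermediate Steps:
z = 90 (z = 7 - 1*(-83) = 7 + 83 = 90)
O(o) = 12 + o (O(o) = o + 12 = 12 + o)
K(A, W) = 2 (K(A, W) = 2*1 = 2)
(z*O(11))*K(8, 8) = (90*(12 + 11))*2 = (90*23)*2 = 2070*2 = 4140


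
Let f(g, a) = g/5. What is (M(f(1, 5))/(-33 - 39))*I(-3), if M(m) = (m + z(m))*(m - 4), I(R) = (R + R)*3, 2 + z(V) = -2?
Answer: 361/100 ≈ 3.6100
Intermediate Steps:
z(V) = -4 (z(V) = -2 - 2 = -4)
f(g, a) = g/5 (f(g, a) = g*(⅕) = g/5)
I(R) = 6*R (I(R) = (2*R)*3 = 6*R)
M(m) = (-4 + m)² (M(m) = (m - 4)*(m - 4) = (-4 + m)*(-4 + m) = (-4 + m)²)
(M(f(1, 5))/(-33 - 39))*I(-3) = ((16 + ((⅕)*1)² - 8/5)/(-33 - 39))*(6*(-3)) = ((16 + (⅕)² - 8*⅕)/(-72))*(-18) = -(16 + 1/25 - 8/5)/72*(-18) = -1/72*361/25*(-18) = -361/1800*(-18) = 361/100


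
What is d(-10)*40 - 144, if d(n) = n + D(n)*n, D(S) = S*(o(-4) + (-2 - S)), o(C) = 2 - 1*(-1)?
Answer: 43456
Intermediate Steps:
o(C) = 3 (o(C) = 2 + 1 = 3)
D(S) = S*(1 - S) (D(S) = S*(3 + (-2 - S)) = S*(1 - S))
d(n) = n + n**2*(1 - n) (d(n) = n + (n*(1 - n))*n = n + n**2*(1 - n))
d(-10)*40 - 144 = -10*(1 - 10 - 1*(-10)**2)*40 - 144 = -10*(1 - 10 - 1*100)*40 - 144 = -10*(1 - 10 - 100)*40 - 144 = -10*(-109)*40 - 144 = 1090*40 - 144 = 43600 - 144 = 43456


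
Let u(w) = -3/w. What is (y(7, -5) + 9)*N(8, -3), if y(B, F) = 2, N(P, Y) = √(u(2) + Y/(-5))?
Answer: 33*I*√10/10 ≈ 10.436*I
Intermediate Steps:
N(P, Y) = √(-3/2 - Y/5) (N(P, Y) = √(-3/2 + Y/(-5)) = √(-3*½ + Y*(-⅕)) = √(-3/2 - Y/5))
(y(7, -5) + 9)*N(8, -3) = (2 + 9)*(√(-150 - 20*(-3))/10) = 11*(√(-150 + 60)/10) = 11*(√(-90)/10) = 11*((3*I*√10)/10) = 11*(3*I*√10/10) = 33*I*√10/10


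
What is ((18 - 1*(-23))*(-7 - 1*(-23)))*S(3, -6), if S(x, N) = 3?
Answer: 1968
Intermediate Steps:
((18 - 1*(-23))*(-7 - 1*(-23)))*S(3, -6) = ((18 - 1*(-23))*(-7 - 1*(-23)))*3 = ((18 + 23)*(-7 + 23))*3 = (41*16)*3 = 656*3 = 1968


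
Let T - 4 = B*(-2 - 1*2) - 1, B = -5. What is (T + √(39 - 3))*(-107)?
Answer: -3103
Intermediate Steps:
T = 23 (T = 4 + (-5*(-2 - 1*2) - 1) = 4 + (-5*(-2 - 2) - 1) = 4 + (-5*(-4) - 1) = 4 + (20 - 1) = 4 + 19 = 23)
(T + √(39 - 3))*(-107) = (23 + √(39 - 3))*(-107) = (23 + √36)*(-107) = (23 + 6)*(-107) = 29*(-107) = -3103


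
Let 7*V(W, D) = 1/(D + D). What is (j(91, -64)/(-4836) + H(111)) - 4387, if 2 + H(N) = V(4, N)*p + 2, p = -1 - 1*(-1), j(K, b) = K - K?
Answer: -4387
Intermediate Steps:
V(W, D) = 1/(14*D) (V(W, D) = 1/(7*(D + D)) = 1/(7*((2*D))) = (1/(2*D))/7 = 1/(14*D))
j(K, b) = 0
p = 0 (p = -1 + 1 = 0)
H(N) = 0 (H(N) = -2 + ((1/(14*N))*0 + 2) = -2 + (0 + 2) = -2 + 2 = 0)
(j(91, -64)/(-4836) + H(111)) - 4387 = (0/(-4836) + 0) - 4387 = (0*(-1/4836) + 0) - 4387 = (0 + 0) - 4387 = 0 - 4387 = -4387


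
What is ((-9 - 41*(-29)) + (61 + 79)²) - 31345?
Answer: -10565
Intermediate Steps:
((-9 - 41*(-29)) + (61 + 79)²) - 31345 = ((-9 + 1189) + 140²) - 31345 = (1180 + 19600) - 31345 = 20780 - 31345 = -10565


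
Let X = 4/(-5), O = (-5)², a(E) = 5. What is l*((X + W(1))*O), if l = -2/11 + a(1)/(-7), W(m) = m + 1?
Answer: -2070/77 ≈ -26.883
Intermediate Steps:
W(m) = 1 + m
O = 25
X = -⅘ (X = 4*(-⅕) = -⅘ ≈ -0.80000)
l = -69/77 (l = -2/11 + 5/(-7) = -2*1/11 + 5*(-⅐) = -2/11 - 5/7 = -69/77 ≈ -0.89610)
l*((X + W(1))*O) = -69*(-⅘ + (1 + 1))*25/77 = -69*(-⅘ + 2)*25/77 = -414*25/385 = -69/77*30 = -2070/77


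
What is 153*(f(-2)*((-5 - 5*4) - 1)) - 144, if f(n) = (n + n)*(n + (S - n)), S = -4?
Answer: -63792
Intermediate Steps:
f(n) = -8*n (f(n) = (n + n)*(n + (-4 - n)) = (2*n)*(-4) = -8*n)
153*(f(-2)*((-5 - 5*4) - 1)) - 144 = 153*((-8*(-2))*((-5 - 5*4) - 1)) - 144 = 153*(16*((-5 - 20) - 1)) - 144 = 153*(16*(-25 - 1)) - 144 = 153*(16*(-26)) - 144 = 153*(-416) - 144 = -63648 - 144 = -63792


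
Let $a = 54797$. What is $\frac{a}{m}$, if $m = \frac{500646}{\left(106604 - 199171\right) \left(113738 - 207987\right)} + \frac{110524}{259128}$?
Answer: $\frac{30970204582681381482}{241094869862645} \approx 1.2846 \cdot 10^{5}$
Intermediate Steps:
$m = \frac{241094869862645}{565180659209106}$ ($m = \frac{500646}{\left(-92567\right) \left(-94249\right)} + 110524 \cdot \frac{1}{259128} = \frac{500646}{8724347183} + \frac{27631}{64782} = \frac{241094869862645}{565180659209106} \approx 0.42658$)
$\frac{a}{m} = \frac{54797}{\frac{241094869862645}{565180659209106}} = 54797 \cdot \frac{565180659209106}{241094869862645} = \frac{30970204582681381482}{241094869862645}$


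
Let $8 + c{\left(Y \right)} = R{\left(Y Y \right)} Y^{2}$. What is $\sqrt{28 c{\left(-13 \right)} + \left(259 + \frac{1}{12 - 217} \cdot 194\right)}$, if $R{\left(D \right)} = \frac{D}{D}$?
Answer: $\frac{\sqrt{200293405}}{205} \approx 69.037$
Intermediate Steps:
$R{\left(D \right)} = 1$
$c{\left(Y \right)} = -8 + Y^{2}$ ($c{\left(Y \right)} = -8 + 1 Y^{2} = -8 + Y^{2}$)
$\sqrt{28 c{\left(-13 \right)} + \left(259 + \frac{1}{12 - 217} \cdot 194\right)} = \sqrt{28 \left(-8 + \left(-13\right)^{2}\right) + \left(259 + \frac{1}{12 - 217} \cdot 194\right)} = \sqrt{28 \left(-8 + 169\right) + \left(259 + \frac{1}{-205} \cdot 194\right)} = \sqrt{28 \cdot 161 + \left(259 - \frac{194}{205}\right)} = \sqrt{4508 + \left(259 - \frac{194}{205}\right)} = \sqrt{4508 + \frac{52901}{205}} = \sqrt{\frac{977041}{205}} = \frac{\sqrt{200293405}}{205}$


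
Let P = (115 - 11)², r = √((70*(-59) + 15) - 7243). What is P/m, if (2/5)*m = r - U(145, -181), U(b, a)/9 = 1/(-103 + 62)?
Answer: 68224/815935 - 2797184*I*√1262/2447805 ≈ 0.083614 - 40.595*I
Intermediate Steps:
U(b, a) = -9/41 (U(b, a) = 9/(-103 + 62) = 9/(-41) = 9*(-1/41) = -9/41)
r = 3*I*√1262 (r = √((-4130 + 15) - 7243) = √(-4115 - 7243) = √(-11358) = 3*I*√1262 ≈ 106.57*I)
P = 10816 (P = 104² = 10816)
m = 45/82 + 15*I*√1262/2 (m = 5*(3*I*√1262 - 1*(-9/41))/2 = 5*(3*I*√1262 + 9/41)/2 = 5*(9/41 + 3*I*√1262)/2 = 45/82 + 15*I*√1262/2 ≈ 0.54878 + 266.43*I)
P/m = 10816/(45/82 + 15*I*√1262/2)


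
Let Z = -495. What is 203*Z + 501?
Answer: -99984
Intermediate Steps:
203*Z + 501 = 203*(-495) + 501 = -100485 + 501 = -99984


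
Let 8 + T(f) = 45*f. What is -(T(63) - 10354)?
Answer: 7527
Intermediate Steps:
T(f) = -8 + 45*f
-(T(63) - 10354) = -((-8 + 45*63) - 10354) = -((-8 + 2835) - 10354) = -(2827 - 10354) = -1*(-7527) = 7527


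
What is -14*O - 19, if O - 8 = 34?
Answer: -607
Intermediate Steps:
O = 42 (O = 8 + 34 = 42)
-14*O - 19 = -14*42 - 19 = -588 - 19 = -607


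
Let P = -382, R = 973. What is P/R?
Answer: -382/973 ≈ -0.39260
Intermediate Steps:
P/R = -382/973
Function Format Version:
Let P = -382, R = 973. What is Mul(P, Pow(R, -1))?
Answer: Rational(-382, 973) ≈ -0.39260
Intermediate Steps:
Mul(P, Pow(R, -1)) = Mul(-382, Pow(973, -1)) = Mul(-382, Rational(1, 973)) = Rational(-382, 973)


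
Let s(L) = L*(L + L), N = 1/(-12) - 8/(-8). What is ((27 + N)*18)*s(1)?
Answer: 1005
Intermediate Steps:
N = 11/12 (N = 1*(-1/12) - 8*(-⅛) = -1/12 + 1 = 11/12 ≈ 0.91667)
s(L) = 2*L² (s(L) = L*(2*L) = 2*L²)
((27 + N)*18)*s(1) = ((27 + 11/12)*18)*(2*1²) = ((335/12)*18)*(2*1) = (1005/2)*2 = 1005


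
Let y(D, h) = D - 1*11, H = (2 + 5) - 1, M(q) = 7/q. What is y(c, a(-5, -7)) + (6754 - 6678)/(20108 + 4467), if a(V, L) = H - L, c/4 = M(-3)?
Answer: -1498847/73725 ≈ -20.330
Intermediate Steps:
c = -28/3 (c = 4*(7/(-3)) = 4*(7*(-⅓)) = 4*(-7/3) = -28/3 ≈ -9.3333)
H = 6 (H = 7 - 1 = 6)
a(V, L) = 6 - L
y(D, h) = -11 + D (y(D, h) = D - 11 = -11 + D)
y(c, a(-5, -7)) + (6754 - 6678)/(20108 + 4467) = (-11 - 28/3) + (6754 - 6678)/(20108 + 4467) = -61/3 + 76/24575 = -1498847/73725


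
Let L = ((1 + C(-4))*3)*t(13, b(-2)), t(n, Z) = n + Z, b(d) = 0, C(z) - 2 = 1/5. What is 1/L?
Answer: 5/624 ≈ 0.0080128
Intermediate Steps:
C(z) = 11/5 (C(z) = 2 + 1/5 = 2 + ⅕ = 11/5)
t(n, Z) = Z + n
L = 624/5 (L = ((1 + 11/5)*3)*(0 + 13) = ((16/5)*3)*13 = (48/5)*13 = 624/5 ≈ 124.80)
1/L = 1/(624/5) = 5/624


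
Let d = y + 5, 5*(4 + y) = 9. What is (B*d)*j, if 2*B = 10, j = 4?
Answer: 56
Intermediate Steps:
y = -11/5 (y = -4 + (⅕)*9 = -4 + 9/5 = -11/5 ≈ -2.2000)
B = 5 (B = (½)*10 = 5)
d = 14/5 (d = -11/5 + 5 = 14/5 ≈ 2.8000)
(B*d)*j = (5*(14/5))*4 = 14*4 = 56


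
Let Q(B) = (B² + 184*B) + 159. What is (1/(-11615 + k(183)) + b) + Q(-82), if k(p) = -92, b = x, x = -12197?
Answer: -238846215/11707 ≈ -20402.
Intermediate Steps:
b = -12197
Q(B) = 159 + B² + 184*B
(1/(-11615 + k(183)) + b) + Q(-82) = (1/(-11615 - 92) - 12197) + (159 + (-82)² + 184*(-82)) = (1/(-11707) - 12197) + (159 + 6724 - 15088) = (-1/11707 - 12197) - 8205 = -142790280/11707 - 8205 = -238846215/11707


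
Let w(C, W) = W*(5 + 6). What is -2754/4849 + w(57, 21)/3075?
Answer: -2449477/4970225 ≈ -0.49283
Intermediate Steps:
w(C, W) = 11*W (w(C, W) = W*11 = 11*W)
-2754/4849 + w(57, 21)/3075 = -2754/4849 + (11*21)/3075 = -2754*1/4849 + 231*(1/3075) = -2754/4849 + 77/1025 = -2449477/4970225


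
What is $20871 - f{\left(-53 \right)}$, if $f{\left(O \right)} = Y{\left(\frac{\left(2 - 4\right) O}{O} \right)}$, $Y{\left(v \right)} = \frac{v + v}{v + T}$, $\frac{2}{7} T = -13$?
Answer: $\frac{1982737}{95} \approx 20871.0$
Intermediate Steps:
$T = - \frac{91}{2}$ ($T = \frac{7}{2} \left(-13\right) = - \frac{91}{2} \approx -45.5$)
$Y{\left(v \right)} = \frac{2 v}{- \frac{91}{2} + v}$ ($Y{\left(v \right)} = \frac{v + v}{v - \frac{91}{2}} = \frac{2 v}{- \frac{91}{2} + v}$)
$f{\left(O \right)} = \frac{8}{95}$ ($f{\left(O \right)} = \frac{4 \frac{\left(2 - 4\right) O}{O}}{-91 + 2 \frac{\left(2 - 4\right) O}{O}} = \frac{4 \frac{\left(-2\right) O}{O}}{-91 + 2 \frac{\left(-2\right) O}{O}} = 4 \left(-2\right) \frac{1}{-91 + 2 \left(-2\right)} = 4 \left(-2\right) \frac{1}{-91 - 4} = 4 \left(-2\right) \frac{1}{-95} = 4 \left(-2\right) \left(- \frac{1}{95}\right) = \frac{8}{95}$)
$20871 - f{\left(-53 \right)} = 20871 - \frac{8}{95} = \frac{1982737}{95}$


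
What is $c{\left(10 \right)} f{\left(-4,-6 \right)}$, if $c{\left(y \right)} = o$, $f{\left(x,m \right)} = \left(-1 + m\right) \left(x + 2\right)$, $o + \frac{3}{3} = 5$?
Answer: $56$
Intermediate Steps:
$o = 4$ ($o = -1 + 5 = 4$)
$f{\left(x,m \right)} = \left(-1 + m\right) \left(2 + x\right)$
$c{\left(y \right)} = 4$
$c{\left(10 \right)} f{\left(-4,-6 \right)} = 4 \left(-2 - -4 + 2 \left(-6\right) - -24\right) = 4 \left(-2 + 4 - 12 + 24\right) = 4 \cdot 14 = 56$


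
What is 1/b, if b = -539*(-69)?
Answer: 1/37191 ≈ 2.6888e-5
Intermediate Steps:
b = 37191
1/b = 1/37191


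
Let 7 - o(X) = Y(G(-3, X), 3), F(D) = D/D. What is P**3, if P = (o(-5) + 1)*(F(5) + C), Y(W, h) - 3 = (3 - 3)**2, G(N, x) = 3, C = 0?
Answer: 125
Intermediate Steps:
Y(W, h) = 3 (Y(W, h) = 3 + (3 - 3)**2 = 3 + 0**2 = 3 + 0 = 3)
F(D) = 1
o(X) = 4 (o(X) = 7 - 1*3 = 7 - 3 = 4)
P = 5 (P = (4 + 1)*(1 + 0) = 5*1 = 5)
P**3 = 5**3 = 125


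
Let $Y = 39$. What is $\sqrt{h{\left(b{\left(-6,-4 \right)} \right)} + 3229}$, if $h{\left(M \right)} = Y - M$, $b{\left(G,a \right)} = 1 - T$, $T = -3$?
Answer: $8 \sqrt{51} \approx 57.131$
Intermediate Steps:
$b{\left(G,a \right)} = 4$ ($b{\left(G,a \right)} = 1 - -3 = 1 + 3 = 4$)
$h{\left(M \right)} = 39 - M$
$\sqrt{h{\left(b{\left(-6,-4 \right)} \right)} + 3229} = \sqrt{\left(39 - 4\right) + 3229} = \sqrt{35 + 3229} = \sqrt{3264} = 8 \sqrt{51}$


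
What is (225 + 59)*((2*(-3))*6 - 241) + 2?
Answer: -78666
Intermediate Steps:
(225 + 59)*((2*(-3))*6 - 241) + 2 = 284*(-6*6 - 241) + 2 = 284*(-36 - 241) + 2 = 284*(-277) + 2 = -78668 + 2 = -78666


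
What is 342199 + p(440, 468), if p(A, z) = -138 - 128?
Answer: 341933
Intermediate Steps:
p(A, z) = -266
342199 + p(440, 468) = 342199 - 266 = 341933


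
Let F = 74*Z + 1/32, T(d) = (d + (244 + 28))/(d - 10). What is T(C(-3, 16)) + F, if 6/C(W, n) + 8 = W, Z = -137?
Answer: -9431923/928 ≈ -10164.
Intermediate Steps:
C(W, n) = 6/(-8 + W)
T(d) = (272 + d)/(-10 + d) (T(d) = (d + 272)/(-10 + d) = (272 + d)/(-10 + d))
F = -324415/32 (F = 74*(-137) + 1/32 = -10138 + 1/32 = -324415/32 ≈ -10138.)
T(C(-3, 16)) + F = (272 + 6/(-8 - 3))/(-10 + 6/(-8 - 3)) - 324415/32 = (272 + 6/(-11))/(-10 + 6/(-11)) - 324415/32 = (272 + 6*(-1/11))/(-10 + 6*(-1/11)) - 324415/32 = (272 - 6/11)/(-10 - 6/11) - 324415/32 = (2986/11)/(-116/11) - 324415/32 = -11/116*2986/11 - 324415/32 = -1493/58 - 324415/32 = -9431923/928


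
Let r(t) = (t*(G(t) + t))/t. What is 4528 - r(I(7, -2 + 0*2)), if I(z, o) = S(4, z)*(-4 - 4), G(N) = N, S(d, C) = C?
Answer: 4640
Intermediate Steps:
I(z, o) = -8*z (I(z, o) = z*(-4 - 4) = z*(-8) = -8*z)
r(t) = 2*t (r(t) = (t*(t + t))/t = (t*(2*t))/t = (2*t²)/t = 2*t)
4528 - r(I(7, -2 + 0*2)) = 4528 - 2*(-8*7) = 4528 - 2*(-56) = 4528 - 1*(-112) = 4528 + 112 = 4640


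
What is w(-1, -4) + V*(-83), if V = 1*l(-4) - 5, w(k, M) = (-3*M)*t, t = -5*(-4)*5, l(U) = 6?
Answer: 1117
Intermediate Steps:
t = 100 (t = 20*5 = 100)
w(k, M) = -300*M (w(k, M) = -3*M*100 = -300*M)
V = 1 (V = 1*6 - 5 = 6 - 5 = 1)
w(-1, -4) + V*(-83) = -300*(-4) + 1*(-83) = 1200 - 83 = 1117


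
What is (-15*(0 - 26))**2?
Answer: 152100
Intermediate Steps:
(-15*(0 - 26))**2 = (-15*(-26))**2 = 390**2 = 152100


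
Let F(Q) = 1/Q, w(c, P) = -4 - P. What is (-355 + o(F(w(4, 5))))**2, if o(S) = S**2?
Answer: 826792516/6561 ≈ 1.2602e+5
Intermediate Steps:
F(Q) = 1/Q
(-355 + o(F(w(4, 5))))**2 = (-355 + (1/(-4 - 1*5))**2)**2 = (-355 + (1/(-4 - 5))**2)**2 = (-355 + (1/(-9))**2)**2 = (-355 + (-1/9)**2)**2 = (-355 + 1/81)**2 = (-28754/81)**2 = 826792516/6561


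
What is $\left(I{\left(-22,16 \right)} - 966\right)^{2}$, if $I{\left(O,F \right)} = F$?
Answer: $902500$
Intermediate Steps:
$\left(I{\left(-22,16 \right)} - 966\right)^{2} = \left(16 - 966\right)^{2} = \left(-950\right)^{2} = 902500$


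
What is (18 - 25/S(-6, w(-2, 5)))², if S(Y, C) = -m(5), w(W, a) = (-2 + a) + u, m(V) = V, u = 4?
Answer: 529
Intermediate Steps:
w(W, a) = 2 + a (w(W, a) = (-2 + a) + 4 = 2 + a)
S(Y, C) = -5 (S(Y, C) = -1*5 = -5)
(18 - 25/S(-6, w(-2, 5)))² = (18 - 25/(-5))² = (18 - 25*(-⅕))² = (18 + 5)² = 23² = 529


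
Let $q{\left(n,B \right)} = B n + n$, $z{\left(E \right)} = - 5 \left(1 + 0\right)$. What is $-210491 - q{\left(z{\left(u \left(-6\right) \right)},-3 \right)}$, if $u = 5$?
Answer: $-210501$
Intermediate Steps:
$z{\left(E \right)} = -5$ ($z{\left(E \right)} = \left(-5\right) 1 = -5$)
$q{\left(n,B \right)} = n + B n$
$-210491 - q{\left(z{\left(u \left(-6\right) \right)},-3 \right)} = -210491 - - 5 \left(1 - 3\right) = -210491 - \left(-5\right) \left(-2\right) = -210491 - 10 = -210501$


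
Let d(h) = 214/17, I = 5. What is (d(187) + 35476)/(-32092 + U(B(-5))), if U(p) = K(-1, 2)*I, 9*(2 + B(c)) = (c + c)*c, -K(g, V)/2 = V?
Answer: -33517/30328 ≈ -1.1052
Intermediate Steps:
K(g, V) = -2*V
d(h) = 214/17 (d(h) = 214*(1/17) = 214/17)
B(c) = -2 + 2*c²/9 (B(c) = -2 + ((c + c)*c)/9 = -2 + ((2*c)*c)/9 = -2 + (2*c²)/9 = -2 + 2*c²/9)
U(p) = -20 (U(p) = -2*2*5 = -4*5 = -20)
(d(187) + 35476)/(-32092 + U(B(-5))) = (214/17 + 35476)/(-32092 - 20) = (603306/17)/(-32112) = (603306/17)*(-1/32112) = -33517/30328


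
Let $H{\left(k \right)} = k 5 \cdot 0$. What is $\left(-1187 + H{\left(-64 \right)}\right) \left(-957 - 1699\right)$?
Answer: $3152672$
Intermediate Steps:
$H{\left(k \right)} = 0$ ($H{\left(k \right)} = 5 k 0 = 0$)
$\left(-1187 + H{\left(-64 \right)}\right) \left(-957 - 1699\right) = \left(-1187 + 0\right) \left(-957 - 1699\right) = \left(-1187\right) \left(-2656\right) = 3152672$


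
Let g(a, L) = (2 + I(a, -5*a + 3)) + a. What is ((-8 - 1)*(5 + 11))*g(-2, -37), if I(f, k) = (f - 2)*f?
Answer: -1152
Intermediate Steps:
I(f, k) = f*(-2 + f) (I(f, k) = (-2 + f)*f = f*(-2 + f))
g(a, L) = 2 + a + a*(-2 + a) (g(a, L) = (2 + a*(-2 + a)) + a = 2 + a + a*(-2 + a))
((-8 - 1)*(5 + 11))*g(-2, -37) = ((-8 - 1)*(5 + 11))*(2 + (-2)² - 1*(-2)) = (-9*16)*(2 + 4 + 2) = -144*8 = -1152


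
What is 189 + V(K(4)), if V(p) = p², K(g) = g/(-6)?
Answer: 1705/9 ≈ 189.44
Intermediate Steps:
K(g) = -g/6 (K(g) = g*(-⅙) = -g/6)
189 + V(K(4)) = 189 + (-⅙*4)² = 189 + (-⅔)² = 189 + 4/9 = 1705/9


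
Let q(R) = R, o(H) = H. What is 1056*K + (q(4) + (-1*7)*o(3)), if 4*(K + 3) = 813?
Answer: 211447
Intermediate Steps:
K = 801/4 (K = -3 + (1/4)*813 = -3 + 813/4 = 801/4 ≈ 200.25)
1056*K + (q(4) + (-1*7)*o(3)) = 1056*(801/4) + (4 - 1*7*3) = 211464 + (4 - 7*3) = 211464 + (4 - 21) = 211464 - 17 = 211447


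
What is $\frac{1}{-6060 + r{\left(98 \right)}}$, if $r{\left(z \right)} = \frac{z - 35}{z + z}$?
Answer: $- \frac{28}{169671} \approx -0.00016503$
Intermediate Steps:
$r{\left(z \right)} = \frac{-35 + z}{2 z}$
$\frac{1}{-6060 + r{\left(98 \right)}} = \frac{1}{-6060 + \frac{-35 + 98}{2 \cdot 98}} = \frac{1}{-6060 + \frac{1}{2} \cdot \frac{1}{98} \cdot 63} = \frac{1}{-6060 + \frac{9}{28}} = \frac{1}{- \frac{169671}{28}} = - \frac{28}{169671}$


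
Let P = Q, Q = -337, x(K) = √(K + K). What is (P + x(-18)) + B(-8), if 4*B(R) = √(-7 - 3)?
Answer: -337 + 6*I + I*√10/4 ≈ -337.0 + 6.7906*I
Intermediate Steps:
B(R) = I*√10/4 (B(R) = √(-7 - 3)/4 = √(-10)/4 = (I*√10)/4 = I*√10/4)
x(K) = √2*√K (x(K) = √(2*K) = √2*√K)
P = -337
(P + x(-18)) + B(-8) = (-337 + √2*√(-18)) + I*√10/4 = (-337 + √2*(3*I*√2)) + I*√10/4 = (-337 + 6*I) + I*√10/4 = -337 + 6*I + I*√10/4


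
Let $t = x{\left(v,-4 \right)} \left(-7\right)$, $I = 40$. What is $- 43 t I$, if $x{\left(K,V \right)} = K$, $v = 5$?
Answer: $60200$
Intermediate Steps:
$t = -35$ ($t = 5 \left(-7\right) = -35$)
$- 43 t I = \left(-43\right) \left(-35\right) 40 = 1505 \cdot 40 = 60200$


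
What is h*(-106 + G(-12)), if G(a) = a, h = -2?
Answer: 236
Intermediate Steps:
h*(-106 + G(-12)) = -2*(-106 - 12) = -2*(-118) = 236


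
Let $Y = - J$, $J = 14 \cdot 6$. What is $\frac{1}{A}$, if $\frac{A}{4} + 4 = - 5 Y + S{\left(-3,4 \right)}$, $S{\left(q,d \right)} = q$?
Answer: $\frac{1}{1652} \approx 0.00060533$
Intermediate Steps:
$J = 84$
$Y = -84$ ($Y = \left(-1\right) 84 = -84$)
$A = 1652$ ($A = -16 + 4 \left(\left(-5\right) \left(-84\right) - 3\right) = -16 + 4 \left(420 - 3\right) = -16 + 4 \cdot 417 = -16 + 1668 = 1652$)
$\frac{1}{A} = \frac{1}{1652}$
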